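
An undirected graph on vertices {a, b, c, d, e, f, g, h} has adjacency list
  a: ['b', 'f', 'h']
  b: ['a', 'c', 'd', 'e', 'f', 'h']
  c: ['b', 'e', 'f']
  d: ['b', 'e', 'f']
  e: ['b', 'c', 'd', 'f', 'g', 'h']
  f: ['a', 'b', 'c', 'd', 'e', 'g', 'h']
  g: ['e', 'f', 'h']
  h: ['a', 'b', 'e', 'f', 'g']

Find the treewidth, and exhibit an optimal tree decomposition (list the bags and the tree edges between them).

Each bag holds 4 vertices, so the decomposition has width 3, which upper-bounds the treewidth. Conversely, {e, f, g, h} is a clique of size 4, and the vertices of any clique must share a bag in every tree decomposition; so some bag has ≥ 4 vertices and tw(G) ≥ 3. Combining the bounds, tw(G) = 3.

Treewidth 3.
One such decomposition:
Bags: B1 = {a, b, f, h}  B2 = {b, e, f, h}  B3 = {e, f, g, h}  B4 = {b, d, e, f}  B5 = {b, c, e, f}
Tree: B1–B2, B2–B3, B2–B4, B2–B5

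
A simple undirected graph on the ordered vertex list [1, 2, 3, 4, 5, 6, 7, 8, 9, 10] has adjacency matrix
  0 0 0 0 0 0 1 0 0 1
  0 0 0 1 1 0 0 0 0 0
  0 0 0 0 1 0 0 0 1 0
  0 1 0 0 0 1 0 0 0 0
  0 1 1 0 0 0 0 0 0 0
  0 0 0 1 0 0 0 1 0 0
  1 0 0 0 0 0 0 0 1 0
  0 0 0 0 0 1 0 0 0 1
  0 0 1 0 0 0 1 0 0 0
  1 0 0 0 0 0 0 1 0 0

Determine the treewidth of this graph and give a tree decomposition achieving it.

Every bag has size at most 3, so the width is 3 − 1 = 2 and tw(G) ≤ 2. For the lower bound, G contains the cycle 9–7–1–10–8–6–4–2–5–3–9, so G is not a forest; only forests have treewidth ≤ 1, hence tw(G) ≥ 2. Combining the bounds, tw(G) = 2.

Treewidth 2.
One such decomposition:
Bags: B1 = {1, 7, 9}  B2 = {1, 9, 10}  B3 = {8, 9, 10}  B4 = {6, 8, 9}  B5 = {4, 6, 9}  B6 = {2, 4, 9}  B7 = {2, 5, 9}  B8 = {3, 5, 9}
Tree: B1–B2, B2–B3, B3–B4, B4–B5, B5–B6, B6–B7, B7–B8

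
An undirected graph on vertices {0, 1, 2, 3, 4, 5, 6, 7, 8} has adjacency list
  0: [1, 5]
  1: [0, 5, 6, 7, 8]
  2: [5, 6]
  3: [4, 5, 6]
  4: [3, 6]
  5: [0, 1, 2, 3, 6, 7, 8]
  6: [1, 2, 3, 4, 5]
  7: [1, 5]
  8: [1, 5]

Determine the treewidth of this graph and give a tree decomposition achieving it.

Treewidth 2.
One such decomposition:
Bags: B1 = {1, 5, 6}  B2 = {1, 5, 7}  B3 = {0, 1, 5}  B4 = {1, 5, 8}  B5 = {2, 5, 6}  B6 = {3, 5, 6}  B7 = {3, 4, 6}
Tree: B1–B2, B2–B3, B1–B4, B1–B5, B5–B6, B6–B7

Each bag holds 3 vertices, so the decomposition has width 2, which upper-bounds the treewidth. On the other hand G contains the 3-clique {3, 4, 6}. A clique must lie in a single bag of any decomposition, so no decomposition can have width below 2. Combining the bounds, tw(G) = 2.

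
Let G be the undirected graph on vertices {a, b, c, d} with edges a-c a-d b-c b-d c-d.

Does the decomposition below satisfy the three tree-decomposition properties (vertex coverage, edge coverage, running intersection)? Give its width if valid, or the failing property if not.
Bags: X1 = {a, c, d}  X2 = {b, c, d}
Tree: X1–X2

Yes; width 2.

Vertex coverage: the bags together contain {a, b, c, d}, the full vertex set. Edge coverage: each edge of G has both endpoints in at least one bag. Running intersection: for every vertex, the bags containing it form a connected subtree. All three properties hold, so this is a valid tree decomposition of width max|bag| − 1 = 2, and hence tw(G) ≤ 2.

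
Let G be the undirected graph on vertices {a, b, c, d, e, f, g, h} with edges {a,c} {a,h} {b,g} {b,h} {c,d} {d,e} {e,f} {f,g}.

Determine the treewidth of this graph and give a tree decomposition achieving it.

Treewidth 2.
One optimal decomposition is:
Bags: B1 = {e, f, g}  B2 = {b, e, g}  B3 = {b, e, h}  B4 = {a, e, h}  B5 = {a, c, e}  B6 = {c, d, e}
Tree: B1–B2, B2–B3, B3–B4, B4–B5, B5–B6

The largest bag has 3 vertices, giving width 2; this decomposition certifies tw(G) ≤ 2. The edges e–f–g–b–h–a–c–d–e form a cycle, so G is not a tree and its treewidth is at least 2. Hence tw(G) = 2 exactly.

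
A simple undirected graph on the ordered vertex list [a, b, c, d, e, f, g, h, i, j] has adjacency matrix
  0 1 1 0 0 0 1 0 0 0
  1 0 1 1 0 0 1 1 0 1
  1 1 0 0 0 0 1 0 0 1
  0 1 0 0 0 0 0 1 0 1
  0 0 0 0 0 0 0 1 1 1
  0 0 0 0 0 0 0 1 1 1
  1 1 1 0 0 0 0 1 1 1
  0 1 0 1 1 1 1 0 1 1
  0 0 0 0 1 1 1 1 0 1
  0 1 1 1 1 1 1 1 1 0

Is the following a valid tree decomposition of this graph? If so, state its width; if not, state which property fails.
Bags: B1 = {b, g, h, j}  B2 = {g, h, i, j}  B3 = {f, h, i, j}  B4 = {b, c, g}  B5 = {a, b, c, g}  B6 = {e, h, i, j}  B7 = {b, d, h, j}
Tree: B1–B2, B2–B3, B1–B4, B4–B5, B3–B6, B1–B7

A tree decomposition must satisfy three properties: every vertex lies in some bag; for every edge, both endpoints lie together in some bag; and for every vertex, the bags containing it form a connected subtree. Here edge (j,c) lies in no bag, so the decomposition is invalid.

No — edge (j,c) lies in no bag.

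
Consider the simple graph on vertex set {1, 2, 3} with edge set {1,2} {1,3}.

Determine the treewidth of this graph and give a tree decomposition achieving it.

The largest bag has 2 vertices, giving width 1; this decomposition certifies tw(G) ≤ 1. Any graph with an edge has treewidth ≥ 1, and G has the edge 3–1. Combining the bounds, tw(G) = 1.

Treewidth 1.
One optimal decomposition is:
Bags: B1 = {1, 3}  B2 = {1, 2}
Tree: B1–B2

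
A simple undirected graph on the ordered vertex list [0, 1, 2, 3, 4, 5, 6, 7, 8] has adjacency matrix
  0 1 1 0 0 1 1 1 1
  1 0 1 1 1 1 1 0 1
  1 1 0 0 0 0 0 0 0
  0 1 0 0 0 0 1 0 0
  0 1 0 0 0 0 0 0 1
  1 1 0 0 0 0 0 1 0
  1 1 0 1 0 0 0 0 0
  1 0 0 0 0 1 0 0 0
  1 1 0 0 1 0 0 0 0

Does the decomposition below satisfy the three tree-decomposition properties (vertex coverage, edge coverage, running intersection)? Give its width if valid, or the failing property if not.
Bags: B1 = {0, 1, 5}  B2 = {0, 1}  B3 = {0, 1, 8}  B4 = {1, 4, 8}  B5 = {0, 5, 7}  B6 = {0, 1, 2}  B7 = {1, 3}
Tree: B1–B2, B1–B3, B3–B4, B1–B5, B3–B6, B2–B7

No — vertex 6 appears in no bag.

A tree decomposition must satisfy three properties: every vertex lies in some bag; for every edge, both endpoints lie together in some bag; and for every vertex, the bags containing it form a connected subtree. Here vertex 6 appears in no bag, so the decomposition is invalid.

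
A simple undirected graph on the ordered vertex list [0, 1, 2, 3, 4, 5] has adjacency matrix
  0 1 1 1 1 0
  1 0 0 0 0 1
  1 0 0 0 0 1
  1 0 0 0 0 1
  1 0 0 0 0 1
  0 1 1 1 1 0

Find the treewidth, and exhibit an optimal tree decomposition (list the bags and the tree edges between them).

Every bag has size at most 3, so the width is 3 − 1 = 2 and tw(G) ≤ 2. Since 4–0–2–5–4 is a cycle in G, G is not acyclic. Forests are exactly the graphs of treewidth ≤ 1, so tw(G) ≥ 2. Combining the bounds, tw(G) = 2.

Treewidth 2.
One such decomposition:
Bags: B1 = {0, 4, 5}  B2 = {0, 2, 5}  B3 = {0, 1, 5}  B4 = {0, 3, 5}
Tree: B1–B2, B2–B3, B3–B4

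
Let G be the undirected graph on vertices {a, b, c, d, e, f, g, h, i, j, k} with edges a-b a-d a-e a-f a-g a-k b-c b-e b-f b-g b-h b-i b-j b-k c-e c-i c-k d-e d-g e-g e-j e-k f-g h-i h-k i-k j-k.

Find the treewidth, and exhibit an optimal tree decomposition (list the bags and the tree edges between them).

Treewidth 3.
One such decomposition:
Bags: B1 = {a, b, e, k}  B2 = {b, e, j, k}  B3 = {a, b, e, g}  B4 = {b, c, e, k}  B5 = {a, b, f, g}  B6 = {b, c, i, k}  B7 = {b, h, i, k}  B8 = {a, d, e, g}
Tree: B1–B2, B1–B3, B2–B4, B3–B5, B4–B6, B6–B7, B3–B8

The largest bag has 4 vertices, giving width 3; this decomposition certifies tw(G) ≤ 3. On the other hand G contains the 4-clique {a, d, e, g}. A clique must lie in a single bag of any decomposition, so no decomposition can have width below 3. The upper and lower bounds meet at 3, so that is the treewidth.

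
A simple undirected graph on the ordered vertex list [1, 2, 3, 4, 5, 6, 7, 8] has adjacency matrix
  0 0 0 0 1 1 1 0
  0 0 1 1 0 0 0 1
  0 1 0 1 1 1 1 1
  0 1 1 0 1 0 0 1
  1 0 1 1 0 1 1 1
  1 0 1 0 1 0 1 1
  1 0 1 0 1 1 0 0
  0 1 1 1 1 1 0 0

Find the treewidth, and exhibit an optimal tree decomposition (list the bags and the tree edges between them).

The largest bag has 4 vertices, giving width 3; this decomposition certifies tw(G) ≤ 3. For the lower bound, the 4 vertices {1, 5, 6, 7} are pairwise adjacent, and any tree decomposition puts a clique entirely inside one bag — forcing width ≥ 3. Hence tw(G) = 3 exactly.

Treewidth 3.
Bags: B1 = {3, 4, 5, 8}  B2 = {3, 5, 6, 8}  B3 = {3, 5, 6, 7}  B4 = {1, 5, 6, 7}  B5 = {2, 3, 4, 8}
Tree: B1–B2, B2–B3, B3–B4, B1–B5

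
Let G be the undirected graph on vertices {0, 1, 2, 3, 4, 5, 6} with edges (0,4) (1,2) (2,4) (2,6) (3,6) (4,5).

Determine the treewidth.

1

A width-1 tree decomposition is:
Bags: B1 = {2, 6}  B2 = {3, 6}  B3 = {2, 4}  B4 = {1, 2}  B5 = {0, 4}  B6 = {4, 5}
Tree: B1–B2, B1–B3, B3–B4, B3–B5, B3–B6
The largest bag has 2 vertices, giving width 1; this decomposition certifies tw(G) ≤ 1. Since G has at least one edge (e.g. 2–6), it is not an edgeless graph, so tw(G) ≥ 1. Therefore the treewidth is 1.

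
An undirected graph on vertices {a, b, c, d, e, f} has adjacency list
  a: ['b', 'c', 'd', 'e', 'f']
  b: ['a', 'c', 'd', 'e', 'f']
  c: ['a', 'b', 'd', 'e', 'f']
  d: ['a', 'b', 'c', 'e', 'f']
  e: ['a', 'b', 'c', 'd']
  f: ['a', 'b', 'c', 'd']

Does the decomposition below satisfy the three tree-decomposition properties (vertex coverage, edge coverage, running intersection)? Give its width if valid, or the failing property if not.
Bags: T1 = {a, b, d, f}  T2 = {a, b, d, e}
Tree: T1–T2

No — vertex c appears in no bag.

A tree decomposition must satisfy three properties: every vertex lies in some bag; for every edge, both endpoints lie together in some bag; and for every vertex, the bags containing it form a connected subtree. Here vertex c appears in no bag, so the decomposition is invalid.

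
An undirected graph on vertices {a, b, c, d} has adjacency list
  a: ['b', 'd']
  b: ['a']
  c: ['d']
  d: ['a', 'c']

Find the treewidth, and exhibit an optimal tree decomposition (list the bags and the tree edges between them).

Every bag has size at most 2, so the width is 2 − 1 = 1 and tw(G) ≤ 1. G has an edge, so its treewidth is at least 1. The upper and lower bounds meet at 1, so that is the treewidth.

Treewidth 1.
Bags: B1 = {c, d}  B2 = {a, d}  B3 = {a, b}
Tree: B1–B2, B2–B3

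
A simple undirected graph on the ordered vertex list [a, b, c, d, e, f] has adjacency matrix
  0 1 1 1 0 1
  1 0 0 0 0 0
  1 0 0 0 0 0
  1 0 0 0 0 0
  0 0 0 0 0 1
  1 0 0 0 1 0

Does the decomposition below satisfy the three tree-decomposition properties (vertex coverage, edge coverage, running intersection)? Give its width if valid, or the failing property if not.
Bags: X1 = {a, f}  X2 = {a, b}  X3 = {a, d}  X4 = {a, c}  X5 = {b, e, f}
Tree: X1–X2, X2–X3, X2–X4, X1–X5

A tree decomposition must satisfy three properties: every vertex lies in some bag; for every edge, both endpoints lie together in some bag; and for every vertex, the bags containing it form a connected subtree. Here bags containing vertex b are not connected in the tree, so the decomposition is invalid.

No — bags containing vertex b are not connected in the tree.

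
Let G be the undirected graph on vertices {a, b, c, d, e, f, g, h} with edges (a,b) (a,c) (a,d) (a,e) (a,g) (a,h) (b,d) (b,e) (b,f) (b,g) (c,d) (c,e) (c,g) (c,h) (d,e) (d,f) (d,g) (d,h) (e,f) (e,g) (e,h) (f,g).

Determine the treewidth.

4

A width-4 tree decomposition is:
Bags: B1 = {a, b, d, e, g}  B2 = {a, c, d, e, g}  B3 = {a, c, d, e, h}  B4 = {b, d, e, f, g}
Tree: B1–B2, B2–B3, B1–B4
The largest bag has 5 vertices, giving width 4; this decomposition certifies tw(G) ≤ 4. Conversely, {b, d, e, f, g} is a clique of size 5, and the vertices of any clique must share a bag in every tree decomposition; so some bag has ≥ 5 vertices and tw(G) ≥ 4. Hence tw(G) = 4 exactly.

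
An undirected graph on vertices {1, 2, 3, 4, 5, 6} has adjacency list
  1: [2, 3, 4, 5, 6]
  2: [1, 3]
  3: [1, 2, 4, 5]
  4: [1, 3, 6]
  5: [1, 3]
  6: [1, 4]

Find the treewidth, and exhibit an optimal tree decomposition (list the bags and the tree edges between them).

Every bag has size at most 3, so the width is 3 − 1 = 2 and tw(G) ≤ 2. Conversely, {1, 2, 3} is a clique of size 3, and the vertices of any clique must share a bag in every tree decomposition; so some bag has ≥ 3 vertices and tw(G) ≥ 2. Combining the bounds, tw(G) = 2.

Treewidth 2.
Bags: B1 = {1, 2, 3}  B2 = {1, 3, 4}  B3 = {1, 3, 5}  B4 = {1, 4, 6}
Tree: B1–B2, B2–B3, B2–B4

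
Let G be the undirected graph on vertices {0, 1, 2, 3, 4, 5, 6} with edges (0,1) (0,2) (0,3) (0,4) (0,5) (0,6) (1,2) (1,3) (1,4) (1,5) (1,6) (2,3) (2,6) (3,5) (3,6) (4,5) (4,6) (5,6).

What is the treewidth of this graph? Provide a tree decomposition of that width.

Treewidth 4.
Bags: B1 = {0, 1, 3, 5, 6}  B2 = {0, 1, 4, 5, 6}  B3 = {0, 1, 2, 3, 6}
Tree: B1–B2, B1–B3

The largest bag has 5 vertices, giving width 4; this decomposition certifies tw(G) ≤ 4. Conversely, {0, 1, 2, 3, 6} is a clique of size 5, and the vertices of any clique must share a bag in every tree decomposition; so some bag has ≥ 5 vertices and tw(G) ≥ 4. Combining the bounds, tw(G) = 4.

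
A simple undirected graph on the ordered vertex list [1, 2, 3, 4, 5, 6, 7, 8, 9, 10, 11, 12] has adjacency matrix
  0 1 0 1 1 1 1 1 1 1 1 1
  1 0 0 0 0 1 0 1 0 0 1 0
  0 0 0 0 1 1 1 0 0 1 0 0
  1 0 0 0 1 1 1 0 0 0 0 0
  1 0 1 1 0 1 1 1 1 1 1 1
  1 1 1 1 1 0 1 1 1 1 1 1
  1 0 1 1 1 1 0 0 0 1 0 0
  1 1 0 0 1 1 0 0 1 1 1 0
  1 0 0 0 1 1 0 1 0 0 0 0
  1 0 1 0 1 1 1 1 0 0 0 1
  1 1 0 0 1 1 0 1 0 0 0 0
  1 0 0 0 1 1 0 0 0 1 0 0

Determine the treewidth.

A width-4 tree decomposition is:
Bags: B1 = {1, 5, 6, 8, 10}  B2 = {1, 5, 6, 8, 9}  B3 = {1, 5, 6, 8, 11}  B4 = {1, 5, 6, 7, 10}  B5 = {1, 4, 5, 6, 7}  B6 = {1, 2, 6, 8, 11}  B7 = {3, 5, 6, 7, 10}  B8 = {1, 5, 6, 10, 12}
Tree: B1–B2, B1–B3, B1–B4, B4–B5, B3–B6, B4–B7, B1–B8
Every bag has size at most 5, so the width is 5 − 1 = 4 and tw(G) ≤ 4. For the lower bound, the 5 vertices {1, 2, 6, 8, 11} are pairwise adjacent, and any tree decomposition puts a clique entirely inside one bag — forcing width ≥ 4. The upper and lower bounds meet at 4, so that is the treewidth.

4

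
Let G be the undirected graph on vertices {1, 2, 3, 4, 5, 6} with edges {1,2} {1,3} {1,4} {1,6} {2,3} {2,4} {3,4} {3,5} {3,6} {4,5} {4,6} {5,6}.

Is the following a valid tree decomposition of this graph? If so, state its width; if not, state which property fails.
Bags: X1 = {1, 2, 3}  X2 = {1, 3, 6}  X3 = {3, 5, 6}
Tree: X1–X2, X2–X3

No — vertex 4 appears in no bag.

A tree decomposition must satisfy three properties: every vertex lies in some bag; for every edge, both endpoints lie together in some bag; and for every vertex, the bags containing it form a connected subtree. Here vertex 4 appears in no bag, so the decomposition is invalid.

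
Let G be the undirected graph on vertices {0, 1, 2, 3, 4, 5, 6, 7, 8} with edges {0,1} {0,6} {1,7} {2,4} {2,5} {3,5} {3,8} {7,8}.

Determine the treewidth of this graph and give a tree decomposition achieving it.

Treewidth 1.
One optimal decomposition is:
Bags: B1 = {2, 4}  B2 = {2, 5}  B3 = {3, 5}  B4 = {3, 8}  B5 = {7, 8}  B6 = {1, 7}  B7 = {0, 1}  B8 = {0, 6}
Tree: B1–B2, B2–B3, B3–B4, B4–B5, B5–B6, B6–B7, B7–B8

Every bag has size at most 2, so the width is 2 − 1 = 1 and tw(G) ≤ 1. G has an edge, so its treewidth is at least 1. Combining the bounds, tw(G) = 1.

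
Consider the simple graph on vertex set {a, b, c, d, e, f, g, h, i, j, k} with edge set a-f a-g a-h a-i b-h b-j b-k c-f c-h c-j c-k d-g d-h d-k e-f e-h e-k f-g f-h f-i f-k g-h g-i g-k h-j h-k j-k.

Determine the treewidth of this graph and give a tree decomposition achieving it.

Treewidth 3.
Bags: B1 = {c, f, h, k}  B2 = {e, f, h, k}  B3 = {f, g, h, k}  B4 = {a, f, g, h}  B5 = {d, g, h, k}  B6 = {c, h, j, k}  B7 = {a, f, g, i}  B8 = {b, h, j, k}
Tree: B1–B2, B2–B3, B3–B4, B3–B5, B1–B6, B4–B7, B6–B8

The largest bag has 4 vertices, giving width 3; this decomposition certifies tw(G) ≤ 3. On the other hand G contains the 4-clique {a, f, g, h}. A clique must lie in a single bag of any decomposition, so no decomposition can have width below 3. Combining the bounds, tw(G) = 3.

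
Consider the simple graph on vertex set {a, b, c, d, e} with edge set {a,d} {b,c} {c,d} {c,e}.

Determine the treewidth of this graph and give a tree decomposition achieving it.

The largest bag has 2 vertices, giving width 1; this decomposition certifies tw(G) ≤ 1. Any graph with an edge has treewidth ≥ 1, and G has the edge a–d. Combining the bounds, tw(G) = 1.

Treewidth 1.
Bags: B1 = {a, d}  B2 = {c, d}  B3 = {b, c}  B4 = {c, e}
Tree: B1–B2, B2–B3, B2–B4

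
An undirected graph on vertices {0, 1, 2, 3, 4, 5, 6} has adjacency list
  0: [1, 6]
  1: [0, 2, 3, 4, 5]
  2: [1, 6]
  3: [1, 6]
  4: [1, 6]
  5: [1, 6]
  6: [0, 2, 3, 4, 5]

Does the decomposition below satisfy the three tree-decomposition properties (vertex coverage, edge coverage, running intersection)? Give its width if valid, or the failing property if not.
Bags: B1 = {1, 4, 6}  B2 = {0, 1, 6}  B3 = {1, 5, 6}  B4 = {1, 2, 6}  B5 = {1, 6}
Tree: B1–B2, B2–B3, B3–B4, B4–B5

A tree decomposition must satisfy three properties: every vertex lies in some bag; for every edge, both endpoints lie together in some bag; and for every vertex, the bags containing it form a connected subtree. Here vertex 3 appears in no bag, so the decomposition is invalid.

No — vertex 3 appears in no bag.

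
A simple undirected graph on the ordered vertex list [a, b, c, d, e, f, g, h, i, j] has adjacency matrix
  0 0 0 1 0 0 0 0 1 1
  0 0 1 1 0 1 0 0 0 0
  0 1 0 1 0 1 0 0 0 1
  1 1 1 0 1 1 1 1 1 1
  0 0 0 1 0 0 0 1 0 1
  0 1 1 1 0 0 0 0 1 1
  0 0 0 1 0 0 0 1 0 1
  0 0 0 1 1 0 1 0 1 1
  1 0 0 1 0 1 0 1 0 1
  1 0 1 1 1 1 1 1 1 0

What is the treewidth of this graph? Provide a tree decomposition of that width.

Each bag holds 4 vertices, so the decomposition has width 3, which upper-bounds the treewidth. For the lower bound, the 4 vertices {a, d, i, j} are pairwise adjacent, and any tree decomposition puts a clique entirely inside one bag — forcing width ≥ 3. Therefore the treewidth is 3.

Treewidth 3.
One optimal decomposition is:
Bags: B1 = {d, e, h, j}  B2 = {d, h, i, j}  B3 = {d, g, h, j}  B4 = {a, d, i, j}  B5 = {d, f, i, j}  B6 = {c, d, f, j}  B7 = {b, c, d, f}
Tree: B1–B2, B2–B3, B2–B4, B4–B5, B5–B6, B6–B7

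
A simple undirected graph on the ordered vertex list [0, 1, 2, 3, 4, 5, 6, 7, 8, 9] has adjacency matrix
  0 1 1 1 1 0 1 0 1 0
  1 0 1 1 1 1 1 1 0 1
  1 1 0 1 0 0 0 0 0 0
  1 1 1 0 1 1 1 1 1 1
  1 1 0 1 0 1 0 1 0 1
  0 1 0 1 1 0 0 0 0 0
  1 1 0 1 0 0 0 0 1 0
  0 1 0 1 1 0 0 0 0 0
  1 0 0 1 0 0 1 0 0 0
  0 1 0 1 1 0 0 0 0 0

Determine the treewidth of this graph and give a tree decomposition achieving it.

The largest bag has 4 vertices, giving width 3; this decomposition certifies tw(G) ≤ 3. Conversely, {0, 3, 6, 8} is a clique of size 4, and the vertices of any clique must share a bag in every tree decomposition; so some bag has ≥ 4 vertices and tw(G) ≥ 3. The upper and lower bounds meet at 3, so that is the treewidth.

Treewidth 3.
Bags: B1 = {0, 1, 3, 4}  B2 = {0, 1, 2, 3}  B3 = {0, 1, 3, 6}  B4 = {1, 3, 4, 7}  B5 = {0, 3, 6, 8}  B6 = {1, 3, 4, 9}  B7 = {1, 3, 4, 5}
Tree: B1–B2, B2–B3, B1–B4, B3–B5, B4–B6, B6–B7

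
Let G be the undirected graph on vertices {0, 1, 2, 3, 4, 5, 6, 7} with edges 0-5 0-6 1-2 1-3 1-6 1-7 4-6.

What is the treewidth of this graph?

1

A width-1 tree decomposition is:
Bags: B1 = {4, 6}  B2 = {0, 6}  B3 = {1, 6}  B4 = {1, 2}  B5 = {0, 5}  B6 = {1, 3}  B7 = {1, 7}
Tree: B1–B2, B1–B3, B3–B4, B2–B5, B3–B6, B3–B7
Every bag has size at most 2, so the width is 2 − 1 = 1 and tw(G) ≤ 1. G has an edge, so its treewidth is at least 1. The upper and lower bounds meet at 1, so that is the treewidth.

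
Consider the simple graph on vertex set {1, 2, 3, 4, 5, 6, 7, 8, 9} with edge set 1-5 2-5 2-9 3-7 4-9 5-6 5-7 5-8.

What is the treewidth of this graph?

1

A width-1 tree decomposition is:
Bags: B1 = {1, 5}  B2 = {2, 5}  B3 = {5, 7}  B4 = {3, 7}  B5 = {2, 9}  B6 = {4, 9}  B7 = {5, 6}  B8 = {5, 8}
Tree: B1–B2, B2–B3, B3–B4, B2–B5, B5–B6, B1–B7, B2–B8
The largest bag has 2 vertices, giving width 1; this decomposition certifies tw(G) ≤ 1. Since G has at least one edge (e.g. 5–1), it is not an edgeless graph, so tw(G) ≥ 1. Combining the bounds, tw(G) = 1.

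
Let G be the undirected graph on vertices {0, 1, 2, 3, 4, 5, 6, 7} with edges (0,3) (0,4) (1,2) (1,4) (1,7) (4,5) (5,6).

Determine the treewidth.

A width-1 tree decomposition is:
Bags: B1 = {0, 4}  B2 = {1, 4}  B3 = {1, 2}  B4 = {0, 3}  B5 = {4, 5}  B6 = {5, 6}  B7 = {1, 7}
Tree: B1–B2, B2–B3, B1–B4, B2–B5, B5–B6, B3–B7
Each bag holds 2 vertices, so the decomposition has width 1, which upper-bounds the treewidth. G has an edge, so its treewidth is at least 1. Hence tw(G) = 1 exactly.

1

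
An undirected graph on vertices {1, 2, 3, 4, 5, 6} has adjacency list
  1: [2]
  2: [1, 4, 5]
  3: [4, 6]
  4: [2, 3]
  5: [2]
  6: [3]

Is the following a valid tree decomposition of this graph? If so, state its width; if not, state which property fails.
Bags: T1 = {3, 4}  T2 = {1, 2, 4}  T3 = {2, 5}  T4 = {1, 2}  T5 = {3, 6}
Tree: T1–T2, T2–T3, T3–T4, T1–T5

A tree decomposition must satisfy three properties: every vertex lies in some bag; for every edge, both endpoints lie together in some bag; and for every vertex, the bags containing it form a connected subtree. Here bags containing vertex 1 are not connected in the tree, so the decomposition is invalid.

No — bags containing vertex 1 are not connected in the tree.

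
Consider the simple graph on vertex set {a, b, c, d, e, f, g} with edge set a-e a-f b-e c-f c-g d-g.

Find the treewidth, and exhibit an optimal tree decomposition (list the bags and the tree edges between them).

Treewidth 1.
Bags: B1 = {d, g}  B2 = {c, g}  B3 = {c, f}  B4 = {a, f}  B5 = {a, e}  B6 = {b, e}
Tree: B1–B2, B2–B3, B3–B4, B4–B5, B5–B6

Each bag holds 2 vertices, so the decomposition has width 1, which upper-bounds the treewidth. Since G has at least one edge (e.g. d–g), it is not an edgeless graph, so tw(G) ≥ 1. Therefore the treewidth is 1.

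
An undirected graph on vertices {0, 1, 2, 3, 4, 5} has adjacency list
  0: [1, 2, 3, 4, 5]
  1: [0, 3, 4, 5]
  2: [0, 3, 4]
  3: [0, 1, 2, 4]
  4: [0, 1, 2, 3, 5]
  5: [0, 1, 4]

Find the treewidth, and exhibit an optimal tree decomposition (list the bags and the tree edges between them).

Every bag has size at most 4, so the width is 4 − 1 = 3 and tw(G) ≤ 3. On the other hand G contains the 4-clique {0, 1, 3, 4}. A clique must lie in a single bag of any decomposition, so no decomposition can have width below 3. Therefore the treewidth is 3.

Treewidth 3.
One optimal decomposition is:
Bags: B1 = {0, 1, 4, 5}  B2 = {0, 1, 3, 4}  B3 = {0, 2, 3, 4}
Tree: B1–B2, B2–B3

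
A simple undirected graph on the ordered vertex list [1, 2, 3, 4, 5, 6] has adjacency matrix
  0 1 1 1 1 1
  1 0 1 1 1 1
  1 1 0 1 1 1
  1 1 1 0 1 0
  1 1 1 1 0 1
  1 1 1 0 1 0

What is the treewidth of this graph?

4

A width-4 tree decomposition is:
Bags: B1 = {1, 2, 3, 5, 6}  B2 = {1, 2, 3, 4, 5}
Tree: B1–B2
The largest bag has 5 vertices, giving width 4; this decomposition certifies tw(G) ≤ 4. Conversely, {1, 2, 3, 4, 5} is a clique of size 5, and the vertices of any clique must share a bag in every tree decomposition; so some bag has ≥ 5 vertices and tw(G) ≥ 4. Therefore the treewidth is 4.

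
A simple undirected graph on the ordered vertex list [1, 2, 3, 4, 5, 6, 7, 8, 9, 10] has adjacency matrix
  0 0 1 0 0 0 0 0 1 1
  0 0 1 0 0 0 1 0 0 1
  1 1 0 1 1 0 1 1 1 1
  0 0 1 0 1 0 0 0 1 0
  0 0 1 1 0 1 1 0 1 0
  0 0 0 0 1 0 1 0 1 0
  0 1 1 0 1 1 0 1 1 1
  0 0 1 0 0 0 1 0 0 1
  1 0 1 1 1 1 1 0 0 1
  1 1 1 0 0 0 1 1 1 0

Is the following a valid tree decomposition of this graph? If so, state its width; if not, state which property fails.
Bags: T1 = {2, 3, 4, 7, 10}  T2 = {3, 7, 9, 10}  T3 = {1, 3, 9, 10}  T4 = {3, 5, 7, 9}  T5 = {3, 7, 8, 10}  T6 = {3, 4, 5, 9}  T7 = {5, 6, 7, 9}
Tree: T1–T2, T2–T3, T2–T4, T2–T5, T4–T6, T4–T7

A tree decomposition must satisfy three properties: every vertex lies in some bag; for every edge, both endpoints lie together in some bag; and for every vertex, the bags containing it form a connected subtree. Here bags containing vertex 4 are not connected in the tree, so the decomposition is invalid.

No — bags containing vertex 4 are not connected in the tree.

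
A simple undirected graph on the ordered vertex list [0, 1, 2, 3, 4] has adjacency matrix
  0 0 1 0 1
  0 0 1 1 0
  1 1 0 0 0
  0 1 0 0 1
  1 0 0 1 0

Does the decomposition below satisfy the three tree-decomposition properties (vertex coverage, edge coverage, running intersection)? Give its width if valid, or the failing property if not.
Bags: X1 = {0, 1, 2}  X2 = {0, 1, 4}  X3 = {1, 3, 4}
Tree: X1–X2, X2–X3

Vertex coverage: the bags together contain {0, 1, 2, 3, 4}, the full vertex set. Edge coverage: each edge of G has both endpoints in at least one bag. Running intersection: for every vertex, the bags containing it form a connected subtree. All three properties hold, so this is a valid tree decomposition of width max|bag| − 1 = 2, and hence tw(G) ≤ 2.

Yes; width 2.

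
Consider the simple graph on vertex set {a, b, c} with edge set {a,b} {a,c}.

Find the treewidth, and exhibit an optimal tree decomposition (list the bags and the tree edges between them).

Treewidth 1.
One such decomposition:
Bags: B1 = {a, c}  B2 = {a, b}
Tree: B1–B2

The largest bag has 2 vertices, giving width 1; this decomposition certifies tw(G) ≤ 1. Since G has at least one edge (e.g. c–a), it is not an edgeless graph, so tw(G) ≥ 1. Hence tw(G) = 1 exactly.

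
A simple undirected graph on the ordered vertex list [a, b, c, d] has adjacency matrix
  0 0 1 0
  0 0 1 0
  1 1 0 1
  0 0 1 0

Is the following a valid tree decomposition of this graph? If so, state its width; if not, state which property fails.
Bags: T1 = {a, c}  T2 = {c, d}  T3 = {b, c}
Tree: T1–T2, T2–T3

Every vertex of G appears in some bag (union = {a, b, c, d}); every edge is covered by a bag; and for each vertex v the set of bags containing v is connected in the bag tree. The decomposition is therefore valid. The largest bag has 2 vertices, so the width is 1.

Yes; width 1.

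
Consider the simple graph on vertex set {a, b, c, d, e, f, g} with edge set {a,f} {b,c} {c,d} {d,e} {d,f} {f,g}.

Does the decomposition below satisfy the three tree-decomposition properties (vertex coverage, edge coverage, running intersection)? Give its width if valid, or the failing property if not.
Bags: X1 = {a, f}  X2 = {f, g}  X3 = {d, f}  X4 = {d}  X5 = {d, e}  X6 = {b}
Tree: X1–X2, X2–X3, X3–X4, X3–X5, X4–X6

A tree decomposition must satisfy three properties: every vertex lies in some bag; for every edge, both endpoints lie together in some bag; and for every vertex, the bags containing it form a connected subtree. Here vertex c appears in no bag, so the decomposition is invalid.

No — vertex c appears in no bag.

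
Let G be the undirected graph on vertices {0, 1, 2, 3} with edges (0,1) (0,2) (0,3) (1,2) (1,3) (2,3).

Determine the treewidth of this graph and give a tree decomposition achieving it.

Treewidth 3.
Bags: B1 = {0, 1, 2, 3}
Tree: (single bag)

A single bag containing all 4 vertices is trivially a valid decomposition of width 3. On the other hand G contains the 4-clique {0, 1, 2, 3}. A clique must lie in a single bag of any decomposition, so no decomposition can have width below 3. Therefore the treewidth is 3.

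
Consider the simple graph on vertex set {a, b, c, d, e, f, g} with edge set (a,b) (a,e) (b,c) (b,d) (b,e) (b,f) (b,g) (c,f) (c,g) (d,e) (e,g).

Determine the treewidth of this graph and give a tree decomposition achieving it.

Each bag holds 3 vertices, so the decomposition has width 2, which upper-bounds the treewidth. Conversely, {b, d, e} is a clique of size 3, and the vertices of any clique must share a bag in every tree decomposition; so some bag has ≥ 3 vertices and tw(G) ≥ 2. The upper and lower bounds meet at 2, so that is the treewidth.

Treewidth 2.
One optimal decomposition is:
Bags: B1 = {b, d, e}  B2 = {b, e, g}  B3 = {a, b, e}  B4 = {b, c, g}  B5 = {b, c, f}
Tree: B1–B2, B2–B3, B2–B4, B4–B5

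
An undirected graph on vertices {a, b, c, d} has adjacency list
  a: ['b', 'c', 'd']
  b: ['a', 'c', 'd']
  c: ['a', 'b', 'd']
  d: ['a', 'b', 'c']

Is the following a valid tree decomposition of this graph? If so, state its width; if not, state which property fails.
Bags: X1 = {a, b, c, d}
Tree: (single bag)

Yes; width 3.

Vertex coverage: the bags together contain {a, b, c, d}, the full vertex set. Edge coverage: each edge of G has both endpoints in at least one bag. Running intersection: for every vertex, the bags containing it form a connected subtree. All three properties hold, so this is a valid tree decomposition of width max|bag| − 1 = 3, and hence tw(G) ≤ 3.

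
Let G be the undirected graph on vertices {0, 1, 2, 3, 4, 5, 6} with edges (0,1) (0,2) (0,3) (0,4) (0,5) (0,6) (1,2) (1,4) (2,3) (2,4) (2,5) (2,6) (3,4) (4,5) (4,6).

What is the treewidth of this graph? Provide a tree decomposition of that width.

Treewidth 3.
One optimal decomposition is:
Bags: B1 = {0, 2, 4, 6}  B2 = {0, 2, 3, 4}  B3 = {0, 2, 4, 5}  B4 = {0, 1, 2, 4}
Tree: B1–B2, B1–B3, B1–B4

Each bag holds 4 vertices, so the decomposition has width 3, which upper-bounds the treewidth. On the other hand G contains the 4-clique {0, 1, 2, 4}. A clique must lie in a single bag of any decomposition, so no decomposition can have width below 3. Combining the bounds, tw(G) = 3.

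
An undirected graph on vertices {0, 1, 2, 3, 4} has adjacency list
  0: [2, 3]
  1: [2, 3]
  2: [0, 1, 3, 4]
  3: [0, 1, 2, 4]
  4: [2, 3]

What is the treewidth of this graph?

A width-2 tree decomposition is:
Bags: B1 = {1, 2, 3}  B2 = {0, 2, 3}  B3 = {2, 3, 4}
Tree: B1–B2, B2–B3
The largest bag has 3 vertices, giving width 2; this decomposition certifies tw(G) ≤ 2. On the other hand G contains the 3-clique {0, 2, 3}. A clique must lie in a single bag of any decomposition, so no decomposition can have width below 2. The upper and lower bounds meet at 2, so that is the treewidth.

2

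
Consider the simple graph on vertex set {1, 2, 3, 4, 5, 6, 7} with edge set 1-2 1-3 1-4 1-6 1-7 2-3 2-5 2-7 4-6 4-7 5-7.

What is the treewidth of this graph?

2

A width-2 tree decomposition is:
Bags: B1 = {1, 2, 7}  B2 = {1, 4, 7}  B3 = {2, 5, 7}  B4 = {1, 2, 3}  B5 = {1, 4, 6}
Tree: B1–B2, B1–B3, B1–B4, B2–B5
Every bag has size at most 3, so the width is 3 − 1 = 2 and tw(G) ≤ 2. For the lower bound, the 3 vertices {1, 2, 3} are pairwise adjacent, and any tree decomposition puts a clique entirely inside one bag — forcing width ≥ 2. Therefore the treewidth is 2.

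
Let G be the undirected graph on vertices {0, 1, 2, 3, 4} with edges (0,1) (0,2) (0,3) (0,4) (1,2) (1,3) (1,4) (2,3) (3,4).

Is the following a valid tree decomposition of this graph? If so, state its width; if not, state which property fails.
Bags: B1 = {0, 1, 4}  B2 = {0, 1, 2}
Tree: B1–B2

A tree decomposition must satisfy three properties: every vertex lies in some bag; for every edge, both endpoints lie together in some bag; and for every vertex, the bags containing it form a connected subtree. Here vertex 3 appears in no bag, so the decomposition is invalid.

No — vertex 3 appears in no bag.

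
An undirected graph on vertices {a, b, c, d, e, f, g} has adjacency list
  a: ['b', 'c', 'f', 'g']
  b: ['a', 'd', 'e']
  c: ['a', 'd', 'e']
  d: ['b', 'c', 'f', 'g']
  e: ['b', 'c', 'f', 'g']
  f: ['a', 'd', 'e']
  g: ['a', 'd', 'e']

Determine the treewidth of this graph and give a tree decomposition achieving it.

Each bag holds 4 vertices, so the decomposition has width 3, which upper-bounds the treewidth. For the lower bound: the 4 vertex sets {a,g}, {c,e}, {d}, {b} are disjoint, each induces a connected subgraph, and every pair is joined by at least one edge of G. Contracting each set to a single vertex therefore yields K_{4} as a minor, and since treewidth is minor-monotone, tw(G) ≥ tw(K_{4}) = 3. Combining the bounds, tw(G) = 3.

Treewidth 3.
One optimal decomposition is:
Bags: B1 = {a, d, e, g}  B2 = {a, c, d, e}  B3 = {a, b, d, e}  B4 = {a, d, e, f}
Tree: B1–B2, B2–B3, B3–B4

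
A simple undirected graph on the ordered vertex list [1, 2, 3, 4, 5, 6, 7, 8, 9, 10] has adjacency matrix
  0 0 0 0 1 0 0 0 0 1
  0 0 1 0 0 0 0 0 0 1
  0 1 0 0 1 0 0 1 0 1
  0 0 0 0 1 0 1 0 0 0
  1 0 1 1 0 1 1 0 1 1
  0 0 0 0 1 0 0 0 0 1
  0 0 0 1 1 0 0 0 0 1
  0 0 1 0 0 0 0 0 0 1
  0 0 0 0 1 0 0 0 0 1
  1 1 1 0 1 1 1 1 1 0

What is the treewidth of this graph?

A width-2 tree decomposition is:
Bags: B1 = {5, 6, 10}  B2 = {5, 7, 10}  B3 = {1, 5, 10}  B4 = {3, 5, 10}  B5 = {2, 3, 10}  B6 = {3, 8, 10}  B7 = {5, 9, 10}  B8 = {4, 5, 7}
Tree: B1–B2, B1–B3, B2–B4, B4–B5, B4–B6, B4–B7, B2–B8
The largest bag has 3 vertices, giving width 2; this decomposition certifies tw(G) ≤ 2. On the other hand G contains the 3-clique {3, 8, 10}. A clique must lie in a single bag of any decomposition, so no decomposition can have width below 2. Therefore the treewidth is 2.

2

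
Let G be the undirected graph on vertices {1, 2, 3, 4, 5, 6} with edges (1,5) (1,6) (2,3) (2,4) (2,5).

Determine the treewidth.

A width-1 tree decomposition is:
Bags: B1 = {1, 5}  B2 = {1, 6}  B3 = {2, 5}  B4 = {2, 4}  B5 = {2, 3}
Tree: B1–B2, B1–B3, B3–B4, B3–B5
The largest bag has 2 vertices, giving width 1; this decomposition certifies tw(G) ≤ 1. Since G has at least one edge (e.g. 5–1), it is not an edgeless graph, so tw(G) ≥ 1. The upper and lower bounds meet at 1, so that is the treewidth.

1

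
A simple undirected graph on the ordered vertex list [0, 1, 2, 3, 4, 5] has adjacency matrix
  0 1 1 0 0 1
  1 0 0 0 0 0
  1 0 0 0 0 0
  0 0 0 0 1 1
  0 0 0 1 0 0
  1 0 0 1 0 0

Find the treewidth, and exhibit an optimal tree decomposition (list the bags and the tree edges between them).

Each bag holds 2 vertices, so the decomposition has width 1, which upper-bounds the treewidth. G has an edge, so its treewidth is at least 1. The upper and lower bounds meet at 1, so that is the treewidth.

Treewidth 1.
One such decomposition:
Bags: B1 = {0, 5}  B2 = {0, 1}  B3 = {0, 2}  B4 = {3, 5}  B5 = {3, 4}
Tree: B1–B2, B1–B3, B1–B4, B4–B5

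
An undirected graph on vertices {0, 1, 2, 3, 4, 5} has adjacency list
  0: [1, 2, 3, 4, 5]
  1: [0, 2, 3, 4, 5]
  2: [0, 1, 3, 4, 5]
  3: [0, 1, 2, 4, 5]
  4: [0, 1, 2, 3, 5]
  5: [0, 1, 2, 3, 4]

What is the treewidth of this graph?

5

A width-5 tree decomposition is:
Bags: B1 = {0, 1, 2, 3, 4, 5}
Tree: (single bag)
With just one bag of size 6, the width is 6 − 1 = 5, so tw(G) ≤ 5. On the other hand G contains the 6-clique {0, 1, 2, 3, 4, 5}. A clique must lie in a single bag of any decomposition, so no decomposition can have width below 5. Hence tw(G) = 5 exactly.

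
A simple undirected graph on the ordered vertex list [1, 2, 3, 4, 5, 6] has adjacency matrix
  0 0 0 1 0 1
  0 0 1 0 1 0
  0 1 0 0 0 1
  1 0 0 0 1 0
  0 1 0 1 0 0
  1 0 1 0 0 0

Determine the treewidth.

A width-2 tree decomposition is:
Bags: B1 = {2, 3, 6}  B2 = {2, 5, 6}  B3 = {4, 5, 6}  B4 = {1, 4, 6}
Tree: B1–B2, B2–B3, B3–B4
The largest bag has 3 vertices, giving width 2; this decomposition certifies tw(G) ≤ 2. The edges 6–3–2–5–4–1–6 form a cycle, so G is not a tree and its treewidth is at least 2. The upper and lower bounds meet at 2, so that is the treewidth.

2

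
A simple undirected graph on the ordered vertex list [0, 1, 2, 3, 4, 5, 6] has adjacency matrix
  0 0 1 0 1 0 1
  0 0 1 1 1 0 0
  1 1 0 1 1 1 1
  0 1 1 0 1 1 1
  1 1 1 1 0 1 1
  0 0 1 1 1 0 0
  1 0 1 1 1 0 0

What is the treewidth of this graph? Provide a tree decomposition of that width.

Treewidth 3.
Bags: B1 = {1, 2, 3, 4}  B2 = {2, 3, 4, 5}  B3 = {2, 3, 4, 6}  B4 = {0, 2, 4, 6}
Tree: B1–B2, B2–B3, B3–B4

Each bag holds 4 vertices, so the decomposition has width 3, which upper-bounds the treewidth. On the other hand G contains the 4-clique {0, 2, 4, 6}. A clique must lie in a single bag of any decomposition, so no decomposition can have width below 3. Therefore the treewidth is 3.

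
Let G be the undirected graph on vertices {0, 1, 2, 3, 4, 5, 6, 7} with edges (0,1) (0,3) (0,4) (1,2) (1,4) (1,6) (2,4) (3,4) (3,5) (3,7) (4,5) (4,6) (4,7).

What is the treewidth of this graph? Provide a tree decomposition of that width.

Treewidth 2.
One such decomposition:
Bags: B1 = {0, 3, 4}  B2 = {0, 1, 4}  B3 = {3, 4, 5}  B4 = {1, 2, 4}  B5 = {1, 4, 6}  B6 = {3, 4, 7}
Tree: B1–B2, B1–B3, B2–B4, B4–B5, B1–B6

Every bag has size at most 3, so the width is 3 − 1 = 2 and tw(G) ≤ 2. On the other hand G contains the 3-clique {0, 1, 4}. A clique must lie in a single bag of any decomposition, so no decomposition can have width below 2. Combining the bounds, tw(G) = 2.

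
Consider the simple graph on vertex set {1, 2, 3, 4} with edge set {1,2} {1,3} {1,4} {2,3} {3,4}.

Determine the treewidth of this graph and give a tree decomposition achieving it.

Treewidth 2.
One optimal decomposition is:
Bags: B1 = {1, 3, 4}  B2 = {1, 2, 3}
Tree: B1–B2

The largest bag has 3 vertices, giving width 2; this decomposition certifies tw(G) ≤ 2. For the lower bound, the 3 vertices {1, 2, 3} are pairwise adjacent, and any tree decomposition puts a clique entirely inside one bag — forcing width ≥ 2. Hence tw(G) = 2 exactly.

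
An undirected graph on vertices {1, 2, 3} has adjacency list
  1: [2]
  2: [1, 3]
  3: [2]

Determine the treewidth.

1

A width-1 tree decomposition is:
Bags: B1 = {2, 3}  B2 = {1, 2}
Tree: B1–B2
Each bag holds 2 vertices, so the decomposition has width 1, which upper-bounds the treewidth. G has an edge, so its treewidth is at least 1. Therefore the treewidth is 1.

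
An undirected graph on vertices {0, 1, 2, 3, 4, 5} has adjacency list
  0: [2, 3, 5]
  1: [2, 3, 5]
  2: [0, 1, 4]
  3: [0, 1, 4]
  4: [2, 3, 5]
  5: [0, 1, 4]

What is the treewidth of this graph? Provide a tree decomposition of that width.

Every bag has size at most 4, so the width is 4 − 1 = 3 and tw(G) ≤ 3. For the lower bound: the 4 vertex sets {2,4}, {0,5}, {3}, {1} are disjoint, each induces a connected subgraph, and every pair is joined by at least one edge of G. Contracting each set to a single vertex therefore yields K_{4} as a minor, and since treewidth is minor-monotone, tw(G) ≥ tw(K_{4}) = 3. The upper and lower bounds meet at 3, so that is the treewidth.

Treewidth 3.
Bags: B1 = {2, 3, 4, 5}  B2 = {0, 2, 3, 5}  B3 = {1, 2, 3, 5}
Tree: B1–B2, B2–B3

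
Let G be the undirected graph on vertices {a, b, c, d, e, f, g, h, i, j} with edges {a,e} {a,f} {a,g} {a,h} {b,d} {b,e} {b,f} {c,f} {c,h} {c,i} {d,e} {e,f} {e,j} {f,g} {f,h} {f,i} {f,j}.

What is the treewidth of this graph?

2

A width-2 tree decomposition is:
Bags: B1 = {a, e, f}  B2 = {b, e, f}  B3 = {a, f, h}  B4 = {c, f, h}  B5 = {c, f, i}  B6 = {b, d, e}  B7 = {a, f, g}  B8 = {e, f, j}
Tree: B1–B2, B1–B3, B3–B4, B4–B5, B2–B6, B1–B7, B2–B8
The largest bag has 3 vertices, giving width 2; this decomposition certifies tw(G) ≤ 2. Conversely, {b, d, e} is a clique of size 3, and the vertices of any clique must share a bag in every tree decomposition; so some bag has ≥ 3 vertices and tw(G) ≥ 2. Hence tw(G) = 2 exactly.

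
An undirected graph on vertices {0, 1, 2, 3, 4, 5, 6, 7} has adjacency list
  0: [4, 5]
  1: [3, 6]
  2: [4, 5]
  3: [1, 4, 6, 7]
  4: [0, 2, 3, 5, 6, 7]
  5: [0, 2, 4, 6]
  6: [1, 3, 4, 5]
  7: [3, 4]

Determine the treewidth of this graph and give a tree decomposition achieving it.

Treewidth 2.
One such decomposition:
Bags: B1 = {4, 5, 6}  B2 = {2, 4, 5}  B3 = {0, 4, 5}  B4 = {3, 4, 6}  B5 = {1, 3, 6}  B6 = {3, 4, 7}
Tree: B1–B2, B2–B3, B1–B4, B4–B5, B4–B6

Every bag has size at most 3, so the width is 3 − 1 = 2 and tw(G) ≤ 2. For the lower bound, the 3 vertices {1, 3, 6} are pairwise adjacent, and any tree decomposition puts a clique entirely inside one bag — forcing width ≥ 2. Hence tw(G) = 2 exactly.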